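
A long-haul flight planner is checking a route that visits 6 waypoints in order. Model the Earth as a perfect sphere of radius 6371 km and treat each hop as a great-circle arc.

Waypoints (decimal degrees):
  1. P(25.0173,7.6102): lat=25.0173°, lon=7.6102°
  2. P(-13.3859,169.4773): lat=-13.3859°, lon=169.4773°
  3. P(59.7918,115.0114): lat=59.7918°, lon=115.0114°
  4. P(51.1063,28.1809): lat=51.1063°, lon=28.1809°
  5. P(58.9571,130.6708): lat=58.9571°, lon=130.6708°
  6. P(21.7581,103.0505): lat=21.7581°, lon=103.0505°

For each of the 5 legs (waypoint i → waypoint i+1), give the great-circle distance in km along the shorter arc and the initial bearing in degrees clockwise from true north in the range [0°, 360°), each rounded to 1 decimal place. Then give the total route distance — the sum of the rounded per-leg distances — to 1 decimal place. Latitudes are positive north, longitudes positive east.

Leg 1: φ1=0.4366343, φ2=-0.2336280, Δφ=-0.6702623, Δλ=2.8251138 rad; a=sin²(Δφ/2)+cosφ1·cosφ2·sin²(Δλ/2)=0.9678420294; c=2·atan2(√a, √(1-a))=2.780989162; dist=6371·c=17717.682 ≈ 17717.7 km; running total=17717.7 km
Leg 1 bearing: y=sinΔλ·cosφ2=0.30276717, x=cosφ1·sinφ2-sinφ1·cosφ2·cosΔλ=0.18118329; θ=atan2(y, x)=59.1027° ≈ 59.1°
Leg 2: φ1=-0.2336280, φ2=1.0435638, Δφ=1.2771918, Δλ=-0.9506093 rad; a=sin²(Δφ/2)+cosφ1·cosφ2·sin²(Δλ/2)=0.4577968987; c=2·atan2(√a, √(1-a))=1.486289578; dist=6371·c=9469.151 ≈ 9469.2 km; running total=27186.9 km
Leg 2 bearing: y=sinΔλ·cosφ2=-0.40944308, x=cosφ1·sinφ2-sinφ1·cosφ2·cosΔλ=0.90842279; θ=atan2(y, x)=-24.2620° <0 so +360° → 335.7380° ≈ 335.7°
Leg 3: φ1=1.0435638, φ2=0.8919732, Δφ=-0.1515906, Δλ=-1.5154781 rad; a=sin²(Δφ/2)+cosφ1·cosφ2·sin²(Δλ/2)=0.1549568084; c=2·atan2(√a, √(1-a))=0.809187922; dist=6371·c=5155.336 ≈ 5155.3 km; running total=32342.2 km
Leg 3 bearing: y=sinΔλ·cosφ2=-0.62691704, x=cosφ1·sinφ2-sinφ1·cosφ2·cosΔλ=0.36160172; θ=atan2(y, x)=-60.0239° <0 so +360° → 299.9761° ≈ 300.0°
Leg 4: φ1=0.8919732, φ2=1.0289955, Δφ=0.1370223, Δλ=1.7887862 rad; a=sin²(Δφ/2)+cosφ1·cosφ2·sin²(Δλ/2)=0.2015902310; c=2·atan2(√a, √(1-a))=0.931264896; dist=6371·c=5933.089 ≈ 5933.1 km; running total=38275.3 km
Leg 4 bearing: y=sinΔλ·cosφ2=0.50347573, x=cosφ1·sinφ2-sinφ1·cosφ2·cosΔλ=0.62475485; θ=atan2(y, x)=38.8646° ≈ 38.9°
Leg 5: φ1=1.0289955, φ2=0.3797505, Δφ=-0.6492450, Δλ=-0.4820652 rad; a=sin²(Δφ/2)+cosφ1·cosφ2·sin²(Δλ/2)=0.1290199861; c=2·atan2(√a, √(1-a))=0.734807201; dist=6371·c=4681.457 ≈ 4681.5 km; running total=42956.8 km
Leg 5 bearing: y=sinΔλ·cosφ2=-0.43058110, x=cosφ1·sinφ2-sinφ1·cosφ2·cosΔλ=-0.51390197; θ=atan2(y, x)=-140.0415° <0 so +360° → 219.9585° ≈ 220.0°

Leg 1: dist=17717.7 km, bearing=59.1°
Leg 2: dist=9469.2 km, bearing=335.7°
Leg 3: dist=5155.3 km, bearing=300.0°
Leg 4: dist=5933.1 km, bearing=38.9°
Leg 5: dist=4681.5 km, bearing=220.0°
Total: 42956.8 km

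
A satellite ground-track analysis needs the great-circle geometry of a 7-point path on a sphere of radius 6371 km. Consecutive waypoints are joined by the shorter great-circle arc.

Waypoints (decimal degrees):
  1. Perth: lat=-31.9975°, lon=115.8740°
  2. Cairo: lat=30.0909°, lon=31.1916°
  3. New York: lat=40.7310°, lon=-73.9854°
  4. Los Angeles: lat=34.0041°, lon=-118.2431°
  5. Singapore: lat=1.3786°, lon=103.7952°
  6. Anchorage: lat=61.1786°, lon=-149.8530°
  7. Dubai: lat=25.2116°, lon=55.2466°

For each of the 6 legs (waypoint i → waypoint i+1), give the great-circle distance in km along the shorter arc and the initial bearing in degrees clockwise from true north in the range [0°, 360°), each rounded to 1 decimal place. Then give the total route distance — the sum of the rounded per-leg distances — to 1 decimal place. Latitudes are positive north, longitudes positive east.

Leg 1: dist=11275.2 km, bearing=298.5°
Leg 2: dist=9012.8 km, bearing=312.2°
Leg 3: dist=3939.5 km, bearing=273.6°
Leg 4: dist=14123.7 km, bearing=303.0°
Leg 5: dist=10739.3 km, bearing=27.8°
Leg 6: dist=10146.3 km, bearing=337.4°
Total: 59236.8 km

Leg 1: φ1=-0.5584617, φ2=0.5251853, Δφ=1.0836470, Δλ=-1.4779867 rad; a=sin²(Δφ/2)+cosφ1·cosφ2·sin²(Δλ/2)=0.5988324661; c=2·atan2(√a, √(1-a))=1.769771606; dist=6371·c=11275.215 ≈ 11275.2 km; running total=11275.2 km
Leg 1 bearing: y=sinΔλ·cosφ2=-0.86150735, x=cosφ1·sinφ2-sinφ1·cosφ2·cosΔλ=0.46768971; θ=atan2(y, x)=-61.5036° <0 so +360° → 298.4964° ≈ 298.5°
Leg 2: φ1=0.5251853, φ2=0.7108901, Δφ=0.1857048, Δλ=-1.8356849 rad; a=sin²(Δφ/2)+cosφ1·cosφ2·sin²(Δλ/2)=0.4222507766; c=2·atan2(√a, √(1-a))=1.414664309; dist=6371·c=9012.826 ≈ 9012.8 km; running total=20288.0 km
Leg 2 bearing: y=sinΔλ·cosφ2=-0.73135125, x=cosφ1·sinφ2-sinφ1·cosφ2·cosΔλ=0.66403733; θ=atan2(y, x)=-47.7618° <0 so +360° → 312.2382° ≈ 312.2°
Leg 3: φ1=0.7108901, φ2=0.5934835, Δφ=-0.1174066, Δλ=-0.7724426 rad; a=sin²(Δφ/2)+cosφ1·cosφ2·sin²(Δλ/2)=0.0925809834; c=2·atan2(√a, √(1-a))=0.618346590; dist=6371·c=3939.486 ≈ 3939.5 km; running total=24227.5 km
Leg 3 bearing: y=sinΔλ·cosφ2=-0.57854638, x=cosφ1·sinφ2-sinφ1·cosφ2·cosΔλ=0.03637393; θ=atan2(y, x)=-86.4025° <0 so +360° → 273.5975° ≈ 273.6°
Leg 4: φ1=0.5934835, φ2=0.0240611, Δφ=-0.5694224, Δλ=3.8752994 rad; a=sin²(Δφ/2)+cosφ1·cosφ2·sin²(Δλ/2)=0.8010305798; c=2·atan2(√a, √(1-a))=2.216876382; dist=6371·c=14123.719 ≈ 14123.7 km; running total=38351.2 km
Leg 4 bearing: y=sinΔλ·cosφ2=-0.66943339, x=cosφ1·sinφ2-sinφ1·cosφ2·cosΔλ=0.43517961; θ=atan2(y, x)=-56.9733° <0 so +360° → 303.0267° ≈ 303.0°
Leg 5: φ1=0.0240611, φ2=1.0677680, Δφ=1.0437069, Δλ=-4.4269962 rad; a=sin²(Δφ/2)+cosφ1·cosφ2·sin²(Δλ/2)=0.5573022532; c=2·atan2(√a, √(1-a))=1.685653201; dist=6371·c=10739.297 ≈ 10739.3 km; running total=49090.5 km
Leg 5 bearing: y=sinΔλ·cosφ2=0.46258132, x=cosφ1·sinφ2-sinφ1·cosφ2·cosΔλ=0.87913840; θ=atan2(y, x)=27.7523° ≈ 27.8°
Leg 6: φ1=1.0677680, φ2=0.4400254, Δφ=-0.6277426, Δλ=3.5796633 rad; a=sin²(Δφ/2)+cosφ1·cosφ2·sin²(Δλ/2)=0.5108877809; c=2·atan2(√a, √(1-a))=1.592573610; dist=6371·c=10146.286 ≈ 10146.3 km; running total=59236.8 km
Leg 6 bearing: y=sinΔλ·cosφ2=-0.38378482, x=cosφ1·sinφ2-sinφ1·cosφ2·cosΔλ=0.92316577; θ=atan2(y, x)=-22.5740° <0 so +360° → 337.4260° ≈ 337.4°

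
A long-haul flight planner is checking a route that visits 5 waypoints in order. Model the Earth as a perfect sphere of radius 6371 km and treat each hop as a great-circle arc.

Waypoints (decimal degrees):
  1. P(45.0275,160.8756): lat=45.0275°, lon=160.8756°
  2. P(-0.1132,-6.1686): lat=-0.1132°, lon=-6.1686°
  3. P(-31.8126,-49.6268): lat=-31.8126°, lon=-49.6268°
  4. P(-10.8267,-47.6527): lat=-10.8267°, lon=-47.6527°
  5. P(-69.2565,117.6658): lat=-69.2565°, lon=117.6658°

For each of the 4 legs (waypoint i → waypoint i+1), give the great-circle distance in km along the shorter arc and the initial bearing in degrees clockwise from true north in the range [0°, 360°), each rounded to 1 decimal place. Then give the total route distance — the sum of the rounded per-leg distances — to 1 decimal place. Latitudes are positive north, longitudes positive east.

Leg 1: dist=14860.5 km, bearing=342.0°
Leg 2: dist=5764.2 km, bearing=228.0°
Leg 3: dist=2342.3 km, bearing=5.4°
Leg 4: dist=11036.9 km, bearing=174.8°
Total: 34003.9 km

Leg 1: φ1=0.7858781, φ2=-0.0019757, Δφ=-0.7878538, Δλ=-2.9154713 rad; a=sin²(Δφ/2)+cosφ1·cosφ2·sin²(Δλ/2)=0.8450858608; c=2·atan2(√a, √(1-a))=2.332522653; dist=6371·c=14860.502 ≈ 14860.5 km; running total=14860.5 km
Leg 1 bearing: y=sinΔλ·cosφ2=-0.22419889, x=cosφ1·sinφ2-sinφ1·cosφ2·cosΔλ=0.68803914; θ=atan2(y, x)=-18.0483° <0 so +360° → 341.9517° ≈ 342.0°
Leg 2: φ1=-0.0019757, φ2=-0.5552346, Δφ=-0.5532589, Δλ=-0.7584887 rad; a=sin²(Δφ/2)+cosφ1·cosφ2·sin²(Δλ/2)=0.1910634176; c=2·atan2(√a, √(1-a))=0.904761449; dist=6371·c=5764.235 ≈ 5764.2 km; running total=20624.7 km
Leg 2 bearing: y=sinΔλ·cosφ2=-0.58449789, x=cosφ1·sinφ2-sinφ1·cosφ2·cosΔλ=-0.52592297; θ=atan2(y, x)=-131.9804° <0 so +360° → 228.0196° ≈ 228.0°
Leg 3: φ1=-0.5552346, φ2=-0.1889616, Δφ=0.3662731, Δλ=0.0344545 rad; a=sin²(Δφ/2)+cosφ1·cosφ2·sin²(Δλ/2)=0.0334133874; c=2·atan2(√a, √(1-a))=0.367653733; dist=6371·c=2342.322 ≈ 2342.3 km; running total=22967.0 km
Leg 3 bearing: y=sinΔλ·cosφ2=0.03383455, x=cosφ1·sinφ2-sinφ1·cosφ2·cosΔλ=0.35783090; θ=atan2(y, x)=5.4015° ≈ 5.4°
Leg 4: φ1=-0.1889616, φ2=-1.2087540, Δφ=-1.0197924, Δλ=2.8853521 rad; a=sin²(Δφ/2)+cosφ1·cosφ2·sin²(Δλ/2)=0.5804297605; c=2·atan2(√a, √(1-a))=1.732357780; dist=6371·c=11036.851 ≈ 11036.9 km; running total=34003.9 km
Leg 4 bearing: y=sinΔλ·cosφ2=0.08976662, x=cosφ1·sinφ2-sinφ1·cosφ2·cosΔλ=-0.98288665; θ=atan2(y, x)=174.7817° ≈ 174.8°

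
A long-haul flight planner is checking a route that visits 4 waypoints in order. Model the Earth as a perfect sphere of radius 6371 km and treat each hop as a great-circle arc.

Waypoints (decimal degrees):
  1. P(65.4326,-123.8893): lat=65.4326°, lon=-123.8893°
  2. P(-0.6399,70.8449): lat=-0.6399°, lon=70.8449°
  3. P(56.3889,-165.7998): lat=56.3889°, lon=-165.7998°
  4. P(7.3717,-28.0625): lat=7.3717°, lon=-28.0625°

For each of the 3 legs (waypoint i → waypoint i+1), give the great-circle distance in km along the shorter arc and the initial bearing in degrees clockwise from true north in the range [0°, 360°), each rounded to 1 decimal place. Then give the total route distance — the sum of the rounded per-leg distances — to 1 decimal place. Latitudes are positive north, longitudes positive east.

Leg 1: φ1=1.1420143, φ2=-0.0111684, Δφ=-1.1531827, Δλ=3.3987530 rad; a=sin²(Δφ/2)+cosφ1·cosφ2·sin²(Δλ/2)=0.7061117535; c=2·atan2(√a, √(1-a))=1.995689556; dist=6371·c=12714.538 ≈ 12714.5 km; running total=12714.5 km
Leg 1 bearing: y=sinΔλ·cosφ2=-0.25431940, x=cosφ1·sinφ2-sinφ1·cosφ2·cosΔλ=0.87486766; θ=atan2(y, x)=-16.2089° <0 so +360° → 343.7911° ≈ 343.8°
Leg 2: φ1=-0.0111684, φ2=0.9841720, Δφ=0.9953403, Δλ=-4.1302292 rad; a=sin²(Δφ/2)+cosφ1·cosφ2·sin²(Δλ/2)=0.6568207868; c=2·atan2(√a, √(1-a))=1.889822029; dist=6371·c=12040.056 ≈ 12040.1 km; running total=24754.6 km
Leg 2 bearing: y=sinΔλ·cosφ2=0.46237005, x=cosφ1·sinφ2-sinφ1·cosφ2·cosΔλ=0.82936295; θ=atan2(y, x)=29.1397° ≈ 29.1°
Leg 3: φ1=0.9841720, φ2=0.1286604, Δφ=-0.8555115, Δλ=2.4039694 rad; a=sin²(Δφ/2)+cosφ1·cosφ2·sin²(Δλ/2)=0.6497132509; c=2·atan2(√a, √(1-a))=1.874887848; dist=6371·c=11944.910 ≈ 11944.9 km; running total=36699.5 km
Leg 3 bearing: y=sinΔλ·cosφ2=0.66697217, x=cosφ1·sinφ2-sinφ1·cosφ2·cosΔλ=0.68226967; θ=atan2(y, x)=44.3504° ≈ 44.4°

Leg 1: dist=12714.5 km, bearing=343.8°
Leg 2: dist=12040.1 km, bearing=29.1°
Leg 3: dist=11944.9 km, bearing=44.4°
Total: 36699.5 km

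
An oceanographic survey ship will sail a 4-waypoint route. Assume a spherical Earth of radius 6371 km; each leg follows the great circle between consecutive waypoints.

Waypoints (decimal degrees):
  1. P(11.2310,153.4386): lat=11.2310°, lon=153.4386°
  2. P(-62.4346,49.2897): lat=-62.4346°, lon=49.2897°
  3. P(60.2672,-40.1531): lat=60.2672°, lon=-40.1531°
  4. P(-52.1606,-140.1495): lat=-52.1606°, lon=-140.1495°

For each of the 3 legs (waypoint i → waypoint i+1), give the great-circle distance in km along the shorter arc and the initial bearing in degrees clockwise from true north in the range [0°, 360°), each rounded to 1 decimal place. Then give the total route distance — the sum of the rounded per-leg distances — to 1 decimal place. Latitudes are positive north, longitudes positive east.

Leg 1: φ1=0.1960179, φ2=-1.0896893, Δφ=-1.2857073, Δλ=-1.8177412 rad; a=sin²(Δφ/2)+cosφ1·cosφ2·sin²(Δλ/2)=0.6418041095; c=2·atan2(√a, √(1-a))=1.858351069; dist=6371·c=11839.555 ≈ 11839.6 km; running total=11839.6 km
Leg 1 bearing: y=sinΔλ·cosφ2=-0.44872236, x=cosφ1·sinφ2-sinφ1·cosφ2·cosΔλ=-0.84747544; θ=atan2(y, x)=-152.0996° <0 so +360° → 207.9004° ≈ 207.9°
Leg 2: φ1=-1.0896893, φ2=1.0518611, Δφ=2.1415504, Δλ=-1.5610714 rad; a=sin²(Δφ/2)+cosφ1·cosφ2·sin²(Δλ/2)=0.8837718718; c=2·atan2(√a, √(1-a))=2.445796703; dist=6371·c=15582.171 ≈ 15582.2 km; running total=27421.8 km
Leg 2 bearing: y=sinΔλ·cosφ2=-0.49593240, x=cosφ1·sinφ2-sinφ1·cosφ2·cosΔλ=0.40611286; θ=atan2(y, x)=-50.6864° <0 so +360° → 309.3136° ≈ 309.3°
Leg 3: φ1=1.0518611, φ2=-0.9103742, Δφ=-1.9622353, Δλ=-1.7452664 rad; a=sin²(Δφ/2)+cosφ1·cosφ2·sin²(Δλ/2)=0.8692879025; c=2·atan2(√a, √(1-a))=2.401751719; dist=6371·c=15301.560 ≈ 15301.6 km; running total=42723.4 km
Leg 3 bearing: y=sinΔλ·cosφ2=-0.60413727, x=cosφ1·sinφ2-sinφ1·cosφ2·cosΔλ=-0.29920551; θ=atan2(y, x)=-116.3474° <0 so +360° → 243.6526° ≈ 243.7°

Leg 1: dist=11839.6 km, bearing=207.9°
Leg 2: dist=15582.2 km, bearing=309.3°
Leg 3: dist=15301.6 km, bearing=243.7°
Total: 42723.4 km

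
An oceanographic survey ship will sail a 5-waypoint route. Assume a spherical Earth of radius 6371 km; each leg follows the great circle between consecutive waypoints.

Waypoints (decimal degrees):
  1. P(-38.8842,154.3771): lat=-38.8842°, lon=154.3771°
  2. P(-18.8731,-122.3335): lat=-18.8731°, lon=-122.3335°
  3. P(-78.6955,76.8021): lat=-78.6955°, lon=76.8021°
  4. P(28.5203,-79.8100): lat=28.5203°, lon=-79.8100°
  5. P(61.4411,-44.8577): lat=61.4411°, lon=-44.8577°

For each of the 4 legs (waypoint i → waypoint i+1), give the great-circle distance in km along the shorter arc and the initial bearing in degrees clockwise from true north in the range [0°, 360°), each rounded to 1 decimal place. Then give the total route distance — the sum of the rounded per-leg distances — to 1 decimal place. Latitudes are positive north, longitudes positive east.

Leg 1: φ1=-0.6786573, φ2=-0.3293977, Δφ=0.3492596, Δλ=-4.8295110 rad; a=sin²(Δφ/2)+cosφ1·cosφ2·sin²(Δλ/2)=0.3554345544; c=2·atan2(√a, √(1-a))=1.277477499; dist=6371·c=8138.809 ≈ 8138.8 km; running total=8138.8 km
Leg 1 bearing: y=sinΔλ·cosφ2=0.93975471, x=cosφ1·sinφ2-sinφ1·cosφ2·cosΔλ=-0.18238537; θ=atan2(y, x)=100.9833° ≈ 101.0°
Leg 2: φ1=-0.3293977, φ2=-1.3734956, Δφ=-1.0440978, Δλ=3.4755719 rad; a=sin²(Δφ/2)+cosφ1·cosφ2·sin²(Δλ/2)=0.4290189919; c=2·atan2(√a, √(1-a))=1.428353102; dist=6371·c=9100.038 ≈ 9100.0 km; running total=17238.8 km
Leg 2 bearing: y=sinΔλ·cosφ2=-0.06425737, x=cosφ1·sinφ2-sinφ1·cosφ2·cosΔλ=-0.98778428; θ=atan2(y, x)=-176.2780° <0 so +360° → 183.7220° ≈ 183.7°
Leg 3: φ1=-1.3734956, φ2=0.4977731, Δφ=1.8712687, Δλ=-2.7333968 rad; a=sin²(Δφ/2)+cosφ1·cosφ2·sin²(Δλ/2)=0.8131455326; c=2·atan2(√a, √(1-a))=2.247582844; dist=6371·c=14319.350 ≈ 14319.4 km; running total=31558.2 km
Leg 3 bearing: y=sinΔλ·cosφ2=-0.34878290, x=cosφ1·sinφ2-sinφ1·cosφ2·cosΔλ=-0.69721589; θ=atan2(y, x)=-153.4234° <0 so +360° → 206.5766° ≈ 206.6°
Leg 4: φ1=0.4977731, φ2=1.0723495, Δφ=0.5745764, Δλ=0.6100327 rad; a=sin²(Δφ/2)+cosφ1·cosφ2·sin²(Δλ/2)=0.1181708847; c=2·atan2(√a, √(1-a))=0.701835821; dist=6371·c=4471.396 ≈ 4471.4 km; running total=36029.6 km
Leg 4 bearing: y=sinΔλ·cosφ2=0.27387894, x=cosφ1·sinφ2-sinφ1·cosφ2·cosΔλ=0.58465069; θ=atan2(y, x)=25.1007° ≈ 25.1°

Leg 1: dist=8138.8 km, bearing=101.0°
Leg 2: dist=9100.0 km, bearing=183.7°
Leg 3: dist=14319.4 km, bearing=206.6°
Leg 4: dist=4471.4 km, bearing=25.1°
Total: 36029.6 km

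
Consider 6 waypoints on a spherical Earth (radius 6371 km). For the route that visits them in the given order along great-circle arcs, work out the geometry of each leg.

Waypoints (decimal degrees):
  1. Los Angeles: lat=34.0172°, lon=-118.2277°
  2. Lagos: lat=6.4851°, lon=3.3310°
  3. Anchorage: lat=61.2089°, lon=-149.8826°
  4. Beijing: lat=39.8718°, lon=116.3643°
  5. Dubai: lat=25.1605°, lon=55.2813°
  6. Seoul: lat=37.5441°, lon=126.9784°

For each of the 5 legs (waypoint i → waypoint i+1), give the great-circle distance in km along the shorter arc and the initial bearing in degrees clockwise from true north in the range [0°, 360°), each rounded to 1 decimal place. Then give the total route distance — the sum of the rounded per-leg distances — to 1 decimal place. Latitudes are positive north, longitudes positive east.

Leg 1: φ1=0.5937121, φ2=0.1131863, Δφ=-0.4805258, Δλ=2.1215995 rad; a=sin²(Δφ/2)+cosφ1·cosφ2·sin²(Δλ/2)=0.6839225811; c=2·atan2(√a, √(1-a))=1.947486971; dist=6371·c=12407.439 ≈ 12407.4 km; running total=12407.4 km
Leg 1 bearing: y=sinΔλ·cosφ2=0.84665202, x=cosφ1·sinφ2-sinφ1·cosφ2·cosΔλ=0.38453907; θ=atan2(y, x)=65.5730° ≈ 65.6°
Leg 2: φ1=0.1131863, φ2=1.0682968, Δφ=0.9551105, Δλ=-2.6740818 rad; a=sin²(Δφ/2)+cosφ1·cosφ2·sin²(Δλ/2)=0.6641013578; c=2·atan2(√a, √(1-a))=1.905196593; dist=6371·c=12138.007 ≈ 12138.0 km; running total=24545.4 km
Leg 2 bearing: y=sinΔλ·cosφ2=-0.21704849, x=cosφ1·sinφ2-sinφ1·cosφ2·cosΔλ=0.91933287; θ=atan2(y, x)=-13.2839° <0 so +360° → 346.7161° ≈ 346.7°
Leg 3: φ1=1.0682968, φ2=0.6958942, Δφ=-0.3724026, Δλ=4.6468850 rad; a=sin²(Δφ/2)+cosφ1·cosφ2·sin²(Δλ/2)=0.2311857222; c=2·atan2(√a, √(1-a))=1.003174242; dist=6371·c=6391.223 ≈ 6391.2 km; running total=30936.6 km
Leg 3 bearing: y=sinΔλ·cosφ2=-0.76583482, x=cosφ1·sinφ2-sinφ1·cosφ2·cosΔλ=0.35277836; θ=atan2(y, x)=-65.2671° <0 so +360° → 294.7329° ≈ 294.7°
Leg 4: φ1=0.6958942, φ2=0.4391336, Δφ=-0.2567606, Δλ=-1.0660995 rad; a=sin²(Δφ/2)+cosφ1·cosφ2·sin²(Δλ/2)=0.1957731129; c=2·atan2(√a, √(1-a))=0.916685590; dist=6371·c=5840.204 ≈ 5840.2 km; running total=36776.8 km
Leg 4 bearing: y=sinΔλ·cosφ2=-0.79227096, x=cosφ1·sinφ2-sinφ1·cosφ2·cosΔλ=0.04572458; θ=atan2(y, x)=-86.6969° <0 so +360° → 273.3031° ≈ 273.3°
Leg 5: φ1=0.4391336, φ2=0.6552682, Δφ=0.2161346, Δλ=1.2513505 rad; a=sin²(Δφ/2)+cosφ1·cosφ2·sin²(Δλ/2)=0.2577746054; c=2·atan2(√a, √(1-a))=1.065061068; dist=6371·c=6785.504 ≈ 6785.5 km; running total=43562.3 km
Leg 5 bearing: y=sinΔλ·cosφ2=0.75277219, x=cosφ1·sinφ2-sinφ1·cosφ2·cosΔλ=0.44569212; θ=atan2(y, x)=59.3716° ≈ 59.4°

Leg 1: dist=12407.4 km, bearing=65.6°
Leg 2: dist=12138.0 km, bearing=346.7°
Leg 3: dist=6391.2 km, bearing=294.7°
Leg 4: dist=5840.2 km, bearing=273.3°
Leg 5: dist=6785.5 km, bearing=59.4°
Total: 43562.3 km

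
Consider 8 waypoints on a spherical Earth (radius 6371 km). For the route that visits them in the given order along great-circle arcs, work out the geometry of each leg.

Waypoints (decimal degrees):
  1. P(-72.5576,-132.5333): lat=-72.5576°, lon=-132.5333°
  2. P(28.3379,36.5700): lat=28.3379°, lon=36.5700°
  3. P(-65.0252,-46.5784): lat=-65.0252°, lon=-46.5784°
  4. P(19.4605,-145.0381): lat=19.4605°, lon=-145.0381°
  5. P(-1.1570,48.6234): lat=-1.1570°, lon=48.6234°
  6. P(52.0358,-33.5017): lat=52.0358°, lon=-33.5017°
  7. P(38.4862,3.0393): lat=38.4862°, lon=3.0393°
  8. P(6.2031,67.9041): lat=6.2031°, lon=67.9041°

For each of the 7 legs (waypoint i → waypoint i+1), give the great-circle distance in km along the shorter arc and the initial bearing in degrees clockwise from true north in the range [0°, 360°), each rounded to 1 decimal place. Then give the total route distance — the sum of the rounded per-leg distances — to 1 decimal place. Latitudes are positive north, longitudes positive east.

Leg 1: φ1=-1.2663690, φ2=0.4945897, Δφ=1.7609587, Δλ=2.9514094 rad; a=sin²(Δφ/2)+cosφ1·cosφ2·sin²(Δλ/2)=0.8559569832; c=2·atan2(√a, √(1-a))=2.363016198; dist=6371·c=15054.776 ≈ 15054.8 km; running total=15054.8 km
Leg 1 bearing: y=sinΔλ·cosφ2=0.16638514, x=cosφ1·sinφ2-sinφ1·cosφ2·cosΔλ=-0.68227157; θ=atan2(y, x)=166.2948° ≈ 166.3°
Leg 2: φ1=0.4945897, φ2=-1.1349038, Δφ=-1.6294935, Δλ=-1.4512133 rad; a=sin²(Δφ/2)+cosφ1·cosφ2·sin²(Δλ/2)=0.6929759584; c=2·atan2(√a, √(1-a))=1.967035794; dist=6371·c=12531.985 ≈ 12532.0 km; running total=27586.8 km
Leg 2 bearing: y=sinΔλ·cosφ2=-0.41920431, x=cosφ1·sinφ2-sinφ1·cosφ2·cosΔλ=-0.82177178; θ=atan2(y, x)=-152.9728° <0 so +360° → 207.0272° ≈ 207.0°
Leg 3: φ1=-1.1349038, φ2=0.3396498, Δφ=1.4745536, Δλ=-1.7184459 rad; a=sin²(Δφ/2)+cosφ1·cosφ2·sin²(Δλ/2)=0.6802852026; c=2·atan2(√a, √(1-a))=1.939675690; dist=6371·c=12357.674 ≈ 12357.7 km; running total=39944.5 km
Leg 3 bearing: y=sinΔλ·cosφ2=-0.93261256, x=cosφ1·sinφ2-sinφ1·cosφ2·cosΔλ=0.01492627; θ=atan2(y, x)=-89.0831° <0 so +360° → 270.9169° ≈ 270.9°
Leg 4: φ1=0.3396498, φ2=-0.0201935, Δφ=-0.3598433, Δλ=3.3800308 rad; a=sin²(Δφ/2)+cosφ1·cosφ2·sin²(Δλ/2)=0.9613680291; c=2·atan2(√a, √(1-a))=2.745916226; dist=6371·c=17494.232 ≈ 17494.2 km; running total=57438.7 km
Leg 4 bearing: y=sinΔλ·cosφ2=-0.23613710, x=cosφ1·sinφ2-sinφ1·cosφ2·cosΔλ=0.30462671; θ=atan2(y, x)=-37.7817° <0 so +360° → 322.2183° ≈ 322.2°
Leg 5: φ1=-0.0201935, φ2=0.9081960, Δφ=0.9283895, Δλ=-1.4333534 rad; a=sin²(Δφ/2)+cosφ1·cosφ2·sin²(Δλ/2)=0.4658259254; c=2·atan2(√a, √(1-a))=1.502394851; dist=6371·c=9571.758 ≈ 9571.8 km; running total=67010.5 km
Leg 5 bearing: y=sinΔλ·cosφ2=-0.60936768, x=cosφ1·sinφ2-sinφ1·cosφ2·cosΔλ=0.78993643; θ=atan2(y, x)=-37.6471° <0 so +360° → 322.3529° ≈ 322.4°
Leg 6: φ1=0.9081960, φ2=0.6717109, Δφ=-0.2364851, Δλ=0.6377608 rad; a=sin²(Δφ/2)+cosφ1·cosφ2·sin²(Δλ/2)=0.0612430513; c=2·atan2(√a, √(1-a))=0.500143204; dist=6371·c=3186.412 ≈ 3186.4 km; running total=70196.9 km
Leg 6 bearing: y=sinΔλ·cosφ2=0.46605248, x=cosφ1·sinφ2-sinφ1·cosφ2·cosΔλ=-0.11297984; θ=atan2(y, x)=103.6267° ≈ 103.6°
Leg 7: φ1=0.6717109, φ2=0.1082645, Δφ=-0.5634464, Δλ=1.1321043 rad; a=sin²(Δφ/2)+cosφ1·cosφ2·sin²(Δλ/2)=0.3011107011; c=2·atan2(√a, √(1-a))=1.161701951; dist=6371·c=7401.203 ≈ 7401.2 km; running total=77598.1 km
Leg 7 bearing: y=sinΔλ·cosφ2=0.90000755, x=cosφ1·sinφ2-sinφ1·cosφ2·cosΔλ=-0.17820943; θ=atan2(y, x)=101.2002° ≈ 101.2°

Leg 1: dist=15054.8 km, bearing=166.3°
Leg 2: dist=12532.0 km, bearing=207.0°
Leg 3: dist=12357.7 km, bearing=270.9°
Leg 4: dist=17494.2 km, bearing=322.2°
Leg 5: dist=9571.8 km, bearing=322.4°
Leg 6: dist=3186.4 km, bearing=103.6°
Leg 7: dist=7401.2 km, bearing=101.2°
Total: 77598.1 km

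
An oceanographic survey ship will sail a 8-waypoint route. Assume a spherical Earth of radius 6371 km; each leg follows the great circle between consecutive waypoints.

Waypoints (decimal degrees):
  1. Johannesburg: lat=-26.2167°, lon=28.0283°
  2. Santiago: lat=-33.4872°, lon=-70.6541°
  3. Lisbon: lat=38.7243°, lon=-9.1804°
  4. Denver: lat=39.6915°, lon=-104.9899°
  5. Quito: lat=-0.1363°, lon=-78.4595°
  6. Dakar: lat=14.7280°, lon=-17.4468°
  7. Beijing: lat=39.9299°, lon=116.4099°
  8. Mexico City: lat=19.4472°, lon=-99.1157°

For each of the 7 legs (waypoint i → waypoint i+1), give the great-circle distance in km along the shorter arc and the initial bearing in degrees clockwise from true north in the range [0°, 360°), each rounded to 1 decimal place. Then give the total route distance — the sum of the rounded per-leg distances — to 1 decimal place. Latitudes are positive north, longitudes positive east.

Leg 1: dist=9171.8 km, bearing=236.3°
Leg 2: dist=10226.9 km, bearing=43.3°
Leg 3: dist=7805.7 km, bearing=305.5°
Leg 4: dist=5182.9 km, bearing=142.1°
Leg 5: dist=6904.1 km, bearing=73.2°
Leg 6: dist=12290.2 km, bearing=36.2°
Leg 7: dist=12455.1 km, bearing=36.2°
Total: 64036.7 km

Leg 1: φ1=-0.4575677, φ2=-0.5844619, Δφ=-0.1268942, Δλ=-1.7223328 rad; a=sin²(Δφ/2)+cosφ1·cosφ2·sin²(Δλ/2)=0.4346014360; c=2·atan2(√a, √(1-a))=1.439623354; dist=6371·c=9171.840 ≈ 9171.8 km; running total=9171.8 km
Leg 1 bearing: y=sinΔλ·cosφ2=-0.82445161, x=cosφ1·sinφ2-sinφ1·cosφ2·cosΔλ=-0.55061025; θ=atan2(y, x)=-123.7370° <0 so +360° → 236.2630° ≈ 236.3°
Leg 2: φ1=-0.5844619, φ2=0.6758665, Δφ=1.2603284, Δλ=1.0729185 rad; a=sin²(Δφ/2)+cosφ1·cosφ2·sin²(Δλ/2)=0.5172138896; c=2·atan2(√a, √(1-a))=1.605230911; dist=6371·c=10226.926 ≈ 10226.9 km; running total=19398.7 km
Leg 2 bearing: y=sinΔλ·cosφ2=0.68545155, x=cosφ1·sinφ2-sinφ1·cosφ2·cosΔλ=0.72730386; θ=atan2(y, x)=43.3031° ≈ 43.3°
Leg 3: φ1=0.6758665, φ2=0.6927474, Δφ=0.0168808, Δλ=-1.6721912 rad; a=sin²(Δφ/2)+cosφ1·cosφ2·sin²(Δλ/2)=0.3306207772; c=2·atan2(√a, √(1-a))=1.225199320; dist=6371·c=7805.745 ≈ 7805.7 km; running total=27204.4 km
Leg 3 bearing: y=sinΔλ·cosφ2=-0.76554214, x=cosφ1·sinφ2-sinφ1·cosφ2·cosΔλ=0.54698076; θ=atan2(y, x)=-54.4541° <0 so +360° → 305.5459° ≈ 305.5°
Leg 4: φ1=0.6927474, φ2=-0.0023789, Δφ=-0.6951262, Δλ=0.4630428 rad; a=sin²(Δφ/2)+cosφ1·cosφ2·sin²(Δλ/2)=0.1565283002; c=2·atan2(√a, √(1-a))=0.813521756; dist=6371·c=5182.947 ≈ 5182.9 km; running total=32387.3 km
Leg 4 bearing: y=sinΔλ·cosφ2=0.44667132, x=cosφ1·sinφ2-sinφ1·cosφ2·cosΔλ=-0.57323075; θ=atan2(y, x)=142.0737° ≈ 142.1°
Leg 5: φ1=-0.0023789, φ2=0.2570521, Δφ=0.2594310, Δλ=1.0648725 rad; a=sin²(Δφ/2)+cosφ1·cosφ2·sin²(Δλ/2)=0.2659565415; c=2·atan2(√a, √(1-a))=1.083671692; dist=6371·c=6904.072 ≈ 6904.1 km; running total=39291.4 km
Leg 5 bearing: y=sinΔλ·cosφ2=0.84598679, x=cosφ1·sinφ2-sinφ1·cosφ2·cosΔλ=0.25534486; θ=atan2(y, x)=73.2046° ≈ 73.2°
Leg 6: φ1=0.2570521, φ2=0.6969082, Δφ=0.4398561, Δλ=2.3362401 rad; a=sin²(Δφ/2)+cosφ1·cosφ2·sin²(Δλ/2)=0.6753346038; c=2·atan2(√a, √(1-a))=1.929081919; dist=6371·c=12290.181 ≈ 12290.2 km; running total=51581.6 km
Leg 6 bearing: y=sinΔλ·cosφ2=0.55294211, x=cosφ1·sinφ2-sinφ1·cosφ2·cosΔλ=0.75583473; θ=atan2(y, x)=36.1879° ≈ 36.2°
Leg 7: φ1=0.6969082, φ2=0.3394177, Δφ=-0.3574906, Δλ=-3.7616313 rad; a=sin²(Δφ/2)+cosφ1·cosφ2·sin²(Δλ/2)=0.6873940353; c=2·atan2(√a, √(1-a))=1.954964499; dist=6371·c=12455.079 ≈ 12455.1 km; running total=64036.7 km
Leg 7 bearing: y=sinΔλ·cosφ2=0.54791604, x=cosφ1·sinφ2-sinφ1·cosφ2·cosΔλ=0.74787827; θ=atan2(y, x)=36.2275° ≈ 36.2°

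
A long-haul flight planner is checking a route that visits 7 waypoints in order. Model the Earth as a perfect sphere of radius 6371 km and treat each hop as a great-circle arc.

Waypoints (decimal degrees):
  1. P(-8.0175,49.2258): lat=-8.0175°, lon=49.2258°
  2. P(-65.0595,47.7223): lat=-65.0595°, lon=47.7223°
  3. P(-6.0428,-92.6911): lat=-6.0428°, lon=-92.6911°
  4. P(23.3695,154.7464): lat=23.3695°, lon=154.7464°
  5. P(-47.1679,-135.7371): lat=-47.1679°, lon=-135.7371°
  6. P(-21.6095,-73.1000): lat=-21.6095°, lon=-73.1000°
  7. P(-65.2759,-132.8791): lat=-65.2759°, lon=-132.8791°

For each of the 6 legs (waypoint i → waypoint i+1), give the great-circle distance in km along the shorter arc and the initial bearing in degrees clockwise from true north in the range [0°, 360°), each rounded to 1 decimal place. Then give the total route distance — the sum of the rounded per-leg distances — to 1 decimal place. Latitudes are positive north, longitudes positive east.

Leg 1: dist=6343.9 km, bearing=180.8°
Leg 2: dist=11471.1 km, bearing=220.6°
Leg 3: dist=12573.9 km, bearing=292.9°
Leg 4: dist=10469.8 km, bearing=140.3°
Leg 5: dist=6216.2 km, bearing=85.6°
Leg 6: dist=6446.9 km, bearing=205.2°
Total: 53521.8 km

Leg 1: φ1=-0.1399318, φ2=-1.1355025, Δφ=-0.9955707, Δλ=-0.0262410 rad; a=sin²(Δφ/2)+cosφ1·cosφ2·sin²(Δλ/2)=0.2280598216; c=2·atan2(√a, √(1-a))=0.995742028; dist=6371·c=6343.872 ≈ 6343.9 km; running total=6343.9 km
Leg 1 bearing: y=sinΔλ·cosφ2=-0.01106396, x=cosφ1·sinφ2-sinφ1·cosφ2·cosΔλ=-0.83908983; θ=atan2(y, x)=-179.2446° <0 so +360° → 180.7554° ≈ 180.8°
Leg 2: φ1=-1.1355025, φ2=-0.1054668, Δφ=1.0300357, Δλ=-2.4506761 rad; a=sin²(Δφ/2)+cosφ1·cosφ2·sin²(Δλ/2)=0.6138551918; c=2·atan2(√a, √(1-a))=1.800521971; dist=6371·c=11471.125 ≈ 11471.1 km; running total=17815.0 km
Leg 2 bearing: y=sinΔλ·cosφ2=-0.63370295, x=cosφ1·sinφ2-sinφ1·cosφ2·cosΔλ=-0.73930275; θ=atan2(y, x)=-139.3980° <0 so +360° → 220.6020° ≈ 220.6°
Leg 3: φ1=-0.1054668, φ2=0.4078747, Δφ=0.5133415, Δλ=4.3185991 rad; a=sin²(Δφ/2)+cosφ1·cosφ2·sin²(Δλ/2)=0.6960075210; c=2·atan2(√a, √(1-a))=1.973617261; dist=6371·c=12573.916 ≈ 12573.9 km; running total=30388.9 km
Leg 3 bearing: y=sinΔλ·cosφ2=-0.84770621, x=cosφ1·sinφ2-sinφ1·cosφ2·cosΔλ=0.35737709; θ=atan2(y, x)=-67.1406° <0 so +360° → 292.8594° ≈ 292.9°
Leg 4: φ1=0.4078747, φ2=-0.8232352, Δφ=-1.2311099, Δλ=-5.0698935 rad; a=sin²(Δφ/2)+cosφ1·cosφ2·sin²(Δλ/2)=0.5362501177; c=2·atan2(√a, √(1-a))=1.643360227; dist=6371·c=10469.848 ≈ 10469.8 km; running total=40858.7 km
Leg 4 bearing: y=sinΔλ·cosφ2=0.63686725, x=cosφ1·sinφ2-sinφ1·cosφ2·cosΔλ=-0.76755705; θ=atan2(y, x)=140.3164° ≈ 140.3°
Leg 5: φ1=-0.8232352, φ2=-0.3771569, Δφ=0.4460782, Δλ=1.0932236 rad; a=sin²(Δφ/2)+cosφ1·cosφ2·sin²(Δλ/2)=0.2197042388; c=2·atan2(√a, √(1-a))=0.975696380; dist=6371·c=6216.162 ≈ 6216.2 km; running total=47074.9 km
Leg 5 bearing: y=sinΔλ·cosφ2=0.82569254, x=cosφ1·sinφ2-sinφ1·cosφ2·cosΔλ=0.06299982; θ=atan2(y, x)=85.6368° ≈ 85.6°
Leg 6: φ1=-0.3771569, φ2=-1.1392794, Δφ=-0.7621225, Δλ=-1.0433421 rad; a=sin²(Δφ/2)+cosφ1·cosφ2·sin²(Δλ/2)=0.2348786445; c=2·atan2(√a, √(1-a))=1.011909519; dist=6371·c=6446.876 ≈ 6446.9 km; running total=53521.8 km
Leg 6 bearing: y=sinΔλ·cosφ2=-0.36140546, x=cosφ1·sinφ2-sinφ1·cosφ2·cosΔλ=-0.76696073; θ=atan2(y, x)=-154.7694° <0 so +360° → 205.2306° ≈ 205.2°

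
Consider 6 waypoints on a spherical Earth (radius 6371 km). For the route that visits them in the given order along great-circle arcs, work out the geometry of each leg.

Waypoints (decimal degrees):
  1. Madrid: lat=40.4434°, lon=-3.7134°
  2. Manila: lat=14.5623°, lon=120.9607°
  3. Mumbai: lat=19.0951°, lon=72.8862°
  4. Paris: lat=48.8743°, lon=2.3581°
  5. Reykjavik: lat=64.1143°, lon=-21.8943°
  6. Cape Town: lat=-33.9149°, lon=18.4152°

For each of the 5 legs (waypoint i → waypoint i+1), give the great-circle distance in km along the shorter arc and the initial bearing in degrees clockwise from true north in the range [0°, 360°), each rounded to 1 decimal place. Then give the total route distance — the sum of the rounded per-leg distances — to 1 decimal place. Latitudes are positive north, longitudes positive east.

Leg 1: dist=11656.6 km, bearing=55.4°
Leg 2: dist=5126.4 km, bearing=282.7°
Leg 3: dist=7008.0 km, bearing=315.9°
Leg 4: dist=2227.6 km, bearing=328.4°
Leg 5: dist=11458.0 km, bearing=146.6°
Total: 37476.6 km

Leg 1: φ1=0.7058705, φ2=0.2541601, Δφ=-0.4517104, Δλ=2.1759735 rad; a=sin²(Δφ/2)+cosφ1·cosφ2·sin²(Δλ/2)=0.6279765712; c=2·atan2(√a, √(1-a))=1.829629888; dist=6371·c=11656.572 ≈ 11656.6 km; running total=11656.6 km
Leg 1 bearing: y=sinΔλ·cosφ2=0.79598150, x=cosφ1·sinφ2-sinφ1·cosφ2·cosΔλ=0.54854483; θ=atan2(y, x)=55.4276° ≈ 55.4°
Leg 2: φ1=0.2541601, φ2=0.3332724, Δφ=0.0791123, Δλ=-0.8390583 rad; a=sin²(Δφ/2)+cosφ1·cosφ2·sin²(Δλ/2)=0.1533157976; c=2·atan2(√a, √(1-a))=0.804643170; dist=6371·c=5126.382 ≈ 5126.4 km; running total=16783.0 km
Leg 2 bearing: y=sinΔλ·cosφ2=-0.70307627, x=cosφ1·sinφ2-sinφ1·cosφ2·cosΔλ=0.15787340; θ=atan2(y, x)=-77.3443° <0 so +360° → 282.6557° ≈ 282.7°
Leg 3: φ1=0.3332724, φ2=0.8530175, Δφ=0.5197451, Δλ=-1.2309476 rad; a=sin²(Δφ/2)+cosφ1·cosφ2·sin²(Δλ/2)=0.2731982090; c=2·atan2(√a, √(1-a))=1.099991629; dist=6371·c=7008.047 ≈ 7008.0 km; running total=23791.0 km
Leg 3 bearing: y=sinΔλ·cosφ2=-0.62009534, x=cosφ1·sinφ2-sinφ1·cosφ2·cosΔλ=0.64009808; θ=atan2(y, x)=-44.0906° <0 so +360° → 315.9094° ≈ 315.9°
Leg 4: φ1=0.8530175, φ2=1.1190056, Δφ=0.2659882, Δλ=-0.4232842 rad; a=sin²(Δφ/2)+cosφ1·cosφ2·sin²(Δλ/2)=0.0302543009; c=2·atan2(√a, √(1-a))=0.349653711; dist=6371·c=2227.644 ≈ 2227.6 km; running total=26018.6 km
Leg 4 bearing: y=sinΔλ·cosφ2=-0.17932719, x=cosφ1·sinφ2-sinφ1·cosφ2·cosΔλ=0.29188640; θ=atan2(y, x)=-31.5655° <0 so +360° → 328.4345° ≈ 328.4°
Leg 5: φ1=1.1190056, φ2=-0.5919267, Δφ=-1.7109323, Δλ=0.7035335 rad; a=sin²(Δφ/2)+cosφ1·cosφ2·sin²(Δλ/2)=0.6128510776; c=2·atan2(√a, √(1-a))=1.798460056; dist=6371·c=11457.989 ≈ 11458.0 km; running total=37476.6 km
Leg 5 bearing: y=sinΔλ·cosφ2=0.53685457, x=cosφ1·sinφ2-sinφ1·cosφ2·cosΔλ=-0.81292417; θ=atan2(y, x)=146.5593° ≈ 146.6°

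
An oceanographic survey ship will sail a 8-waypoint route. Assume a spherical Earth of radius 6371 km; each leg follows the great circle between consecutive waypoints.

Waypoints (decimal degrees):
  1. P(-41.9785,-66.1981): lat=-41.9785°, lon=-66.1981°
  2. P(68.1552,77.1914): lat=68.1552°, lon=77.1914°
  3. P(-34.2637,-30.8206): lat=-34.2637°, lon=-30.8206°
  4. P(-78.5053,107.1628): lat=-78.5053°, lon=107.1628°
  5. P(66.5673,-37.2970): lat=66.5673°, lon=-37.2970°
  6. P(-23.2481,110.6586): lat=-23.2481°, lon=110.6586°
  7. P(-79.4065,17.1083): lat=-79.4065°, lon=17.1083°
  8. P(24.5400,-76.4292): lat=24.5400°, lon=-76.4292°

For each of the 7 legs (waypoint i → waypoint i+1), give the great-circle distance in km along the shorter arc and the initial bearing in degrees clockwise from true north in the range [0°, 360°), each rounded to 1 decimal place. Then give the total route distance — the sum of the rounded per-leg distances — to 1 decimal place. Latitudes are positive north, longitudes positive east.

Leg 1: dist=16395.0 km, bearing=24.4°
Leg 2: dist=14249.2 km, bearing=272.0°
Leg 3: dist=7180.3 km, bearing=171.5°
Leg 4: dist=18291.1 km, bearing=239.9°
Leg 5: dist=14701.3 km, bearing=41.2°
Leg 6: dist=7541.2 km, bearing=191.4°
Leg 7: dist=12759.0 km, bearing=271.3°
Total: 91117.1 km

Leg 1: φ1=-0.7326630, φ2=1.1895326, Δφ=1.9221957, Δλ=2.5026189 rad; a=sin²(Δφ/2)+cosφ1·cosφ2·sin²(Δλ/2)=0.9214321882; c=2·atan2(√a, √(1-a))=2.573380441; dist=6371·c=16395.007 ≈ 16395.0 km; running total=16395.0 km
Leg 1 bearing: y=sinΔλ·cosφ2=0.22190627, x=cosφ1·sinφ2-sinφ1·cosφ2·cosΔλ=0.49024203; θ=atan2(y, x)=24.3537° ≈ 24.4°
Leg 2: φ1=1.1895326, φ2=-0.5980144, Δφ=-1.7875470, Δλ=-1.8851650 rad; a=sin²(Δφ/2)+cosφ1·cosφ2·sin²(Δλ/2)=0.8088330151; c=2·atan2(√a, √(1-a))=2.236567795; dist=6371·c=14249.173 ≈ 14249.2 km; running total=30644.2 km
Leg 2 bearing: y=sinΔλ·cosφ2=-0.78595205, x=cosφ1·sinφ2-sinφ1·cosφ2·cosΔλ=0.02771363; θ=atan2(y, x)=-87.9805° <0 so +360° → 272.0195° ≈ 272.0°
Leg 3: φ1=-0.5980144, φ2=-1.3701760, Δφ=-0.7721616, Δλ=2.4082646 rad; a=sin²(Δφ/2)+cosφ1·cosφ2·sin²(Δλ/2)=0.2853244366; c=2·atan2(√a, √(1-a))=1.127022138; dist=6371·c=7180.258 ≈ 7180.3 km; running total=37824.5 km
Leg 3 bearing: y=sinΔλ·cosφ2=0.13338543, x=cosφ1·sinφ2-sinφ1·cosφ2·cosΔλ=-0.89323342; θ=atan2(y, x)=171.5069° ≈ 171.5°
Leg 4: φ1=-1.3701760, φ2=1.1618186, Δφ=2.5319945, Δλ=-2.5212991 rad; a=sin²(Δφ/2)+cosφ1·cosφ2·sin²(Δλ/2)=0.9818044669; c=2·atan2(√a, √(1-a))=2.870986106; dist=6371·c=18291.052 ≈ 18291.1 km; running total=56115.6 km
Leg 4 bearing: y=sinΔλ·cosφ2=-0.23115617, x=cosφ1·sinφ2-sinφ1·cosφ2·cosΔλ=-0.13425590; θ=atan2(y, x)=-120.1481° <0 so +360° → 239.8519° ≈ 239.9°
Leg 5: φ1=1.1618186, φ2=-0.4057559, Δφ=-1.5675744, Δλ=2.5823124 rad; a=sin²(Δφ/2)+cosφ1·cosφ2·sin²(Δλ/2)=0.8359361056; c=2·atan2(√a, √(1-a))=2.307529962; dist=6371·c=14701.273 ≈ 14701.3 km; running total=70816.9 km
Leg 5 bearing: y=sinΔλ·cosφ2=0.48749577, x=cosφ1·sinφ2-sinφ1·cosφ2·cosΔλ=0.55761600; θ=atan2(y, x)=41.1616° ≈ 41.2°
Leg 6: φ1=-0.4057559, φ2=-1.3859049, Δφ=-0.9801490, Δλ=-1.6327608 rad; a=sin²(Δφ/2)+cosφ1·cosφ2·sin²(Δλ/2)=0.3112369568; c=2·atan2(√a, √(1-a))=1.183673106; dist=6371·c=7541.181 ≈ 7541.2 km; running total=78358.1 km
Leg 6 bearing: y=sinΔλ·cosφ2=-0.18348702, x=cosφ1·sinφ2-sinφ1·cosφ2·cosΔλ=-0.90763791; θ=atan2(y, x)=-168.5712° <0 so +360° → 191.4288° ≈ 191.4°
Leg 7: φ1=-1.3859049, φ2=0.4283038, Δφ=1.8142087, Δλ=-1.6325373 rad; a=sin²(Δφ/2)+cosφ1·cosφ2·sin²(Δλ/2)=0.7092841381; c=2·atan2(√a, √(1-a))=2.002664606; dist=6371·c=12758.976 ≈ 12759.0 km; running total=91117.1 km
Leg 7 bearing: y=sinΔλ·cosφ2=-0.90793828, x=cosφ1·sinφ2-sinφ1·cosφ2·cosΔλ=0.02118217; θ=atan2(y, x)=-88.6635° <0 so +360° → 271.3365° ≈ 271.3°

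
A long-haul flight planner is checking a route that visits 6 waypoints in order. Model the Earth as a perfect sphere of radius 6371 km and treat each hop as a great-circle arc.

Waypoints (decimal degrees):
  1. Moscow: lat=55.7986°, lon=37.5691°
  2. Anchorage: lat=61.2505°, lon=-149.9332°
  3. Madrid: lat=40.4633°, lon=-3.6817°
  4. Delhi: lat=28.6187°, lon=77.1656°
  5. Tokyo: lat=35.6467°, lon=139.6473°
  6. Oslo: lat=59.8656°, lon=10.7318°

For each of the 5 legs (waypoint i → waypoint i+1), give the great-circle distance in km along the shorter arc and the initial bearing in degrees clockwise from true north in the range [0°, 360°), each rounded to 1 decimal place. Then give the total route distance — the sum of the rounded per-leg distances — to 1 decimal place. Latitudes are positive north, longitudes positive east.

Leg 1: φ1=0.9738693, φ2=1.0690229, Δφ=0.0951536, Δλ=-3.2725325 rad; a=sin²(Δφ/2)+cosφ1·cosφ2·sin²(Δλ/2)=0.2714658593; c=2·atan2(√a, √(1-a))=1.096100102; dist=6371·c=6983.254 ≈ 6983.3 km; running total=6983.3 km
Leg 1 bearing: y=sinΔλ·cosφ2=0.06279978, x=cosφ1·sinφ2-sinφ1·cosφ2·cosΔλ=0.88721180; θ=atan2(y, x)=4.0488° ≈ 4.0°
Leg 2: φ1=1.0690229, φ2=0.7062178, Δφ=-0.3628051, Δλ=2.5525702 rad; a=sin²(Δφ/2)+cosφ1·cosφ2·sin²(Δλ/2)=0.3676550082; c=2·atan2(√a, √(1-a))=1.302913901; dist=6371·c=8300.864 ≈ 8300.9 km; running total=15284.2 km
Leg 2 bearing: y=sinΔλ·cosφ2=0.42267339, x=cosφ1·sinφ2-sinφ1·cosφ2·cosΔλ=0.86676780; θ=atan2(y, x)=25.9959° ≈ 26.0°
Leg 3: φ1=0.7062178, φ2=0.4994905, Δφ=-0.2067273, Δλ=1.4110516 rad; a=sin²(Δφ/2)+cosφ1·cosφ2·sin²(Δλ/2)=0.2914631395; c=2·atan2(√a, √(1-a))=1.140573074; dist=6371·c=7266.591 ≈ 7266.6 km; running total=22550.8 km
Leg 3 bearing: y=sinΔλ·cosφ2=0.86665013, x=cosφ1·sinφ2-sinφ1·cosφ2·cosΔλ=0.27380113; θ=atan2(y, x)=72.4671° ≈ 72.5°
Leg 4: φ1=0.4994905, φ2=0.6221523, Δφ=0.1226617, Δλ=1.0905114 rad; a=sin²(Δφ/2)+cosφ1·cosφ2·sin²(Δλ/2)=0.1956351400; c=2·atan2(√a, √(1-a))=0.916337825; dist=6371·c=5837.988 ≈ 5838.0 km; running total=28388.8 km
Leg 4 bearing: y=sinΔλ·cosφ2=0.72068820, x=cosφ1·sinφ2-sinφ1·cosφ2·cosΔλ=0.33174786; θ=atan2(y, x)=65.2824° ≈ 65.3°
Leg 5: φ1=0.6221523, φ2=1.0448518, Δφ=0.4226995, Δλ=-2.2499999 rad; a=sin²(Δφ/2)+cosφ1·cosφ2·sin²(Δλ/2)=0.3761246232; c=2·atan2(√a, √(1-a))=1.320438389; dist=6371·c=8412.513 ≈ 8412.5 km; running total=36801.3 km
Leg 5 bearing: y=sinΔλ·cosφ2=-0.39061617, x=cosφ1·sinφ2-sinφ1·cosφ2·cosΔλ=0.88658816; θ=atan2(y, x)=-23.7775° <0 so +360° → 336.2225° ≈ 336.2°

Leg 1: dist=6983.3 km, bearing=4.0°
Leg 2: dist=8300.9 km, bearing=26.0°
Leg 3: dist=7266.6 km, bearing=72.5°
Leg 4: dist=5838.0 km, bearing=65.3°
Leg 5: dist=8412.5 km, bearing=336.2°
Total: 36801.3 km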